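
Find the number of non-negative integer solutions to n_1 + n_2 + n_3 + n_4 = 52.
C(52+4-1, 4-1) = C(55, 3) = 26235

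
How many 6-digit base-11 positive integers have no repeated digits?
First digit: 10 choices (nonzero). Then descending: 10 × 10 × 9 × 8 × 7 × 6 = 302400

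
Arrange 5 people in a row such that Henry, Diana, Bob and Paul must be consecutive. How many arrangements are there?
Treat the 4 as one block: (5-4+1)! × 4! = 2 × 24 = 48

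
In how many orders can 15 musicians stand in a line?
15! = 1307674368000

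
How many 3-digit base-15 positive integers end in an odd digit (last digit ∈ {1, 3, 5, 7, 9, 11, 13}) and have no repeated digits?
Last∈{1,3,5,7,9,11,13}. Last=0: 0. Last nonzero: 7×13×P(13,1) = 1183. Total = 1183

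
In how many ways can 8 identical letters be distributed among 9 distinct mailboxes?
C(8+9-1, 9-1) = C(16, 8) = 12870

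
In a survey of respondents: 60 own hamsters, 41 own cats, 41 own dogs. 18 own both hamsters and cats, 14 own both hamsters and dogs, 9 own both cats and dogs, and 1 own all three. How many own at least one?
|A∪B∪C| = 60+41+41-18-14-9+1 = 102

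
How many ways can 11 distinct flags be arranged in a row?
11! = 39916800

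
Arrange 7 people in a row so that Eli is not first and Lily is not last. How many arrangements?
By inclusion-exclusion: 7! - 2×(7-1)! + (7-2)! = 5040 - 1440 + 120 = 3720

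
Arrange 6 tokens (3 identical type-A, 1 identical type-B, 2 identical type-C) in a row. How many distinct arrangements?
6! / (3! × 1! × 2!) = 60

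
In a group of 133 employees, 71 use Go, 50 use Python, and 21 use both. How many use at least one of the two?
|A∪B| = |A| + |B| - |A∩B| = 71 + 50 - 21 = 100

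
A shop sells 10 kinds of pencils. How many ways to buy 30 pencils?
C(30+10-1, 10-1) = C(39, 9) = 211915132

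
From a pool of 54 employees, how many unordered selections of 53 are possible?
C(54,53) = 54!/(53!×1!) = 54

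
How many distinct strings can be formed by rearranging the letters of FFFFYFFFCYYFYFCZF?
17! / (4! × 2! × 1! × 10!) = 2042040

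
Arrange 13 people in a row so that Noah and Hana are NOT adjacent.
Total - adjacent = 13! - (13-1)!×2 = 6227020800 - 958003200 = 5269017600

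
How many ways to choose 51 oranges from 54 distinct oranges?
C(54,51) = 54!/(51!×3!) = 24804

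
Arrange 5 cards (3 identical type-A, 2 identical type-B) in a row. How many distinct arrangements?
5! / (3! × 2!) = 10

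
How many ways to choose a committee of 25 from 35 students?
C(35,25) = 35!/(25!×10!) = 183579396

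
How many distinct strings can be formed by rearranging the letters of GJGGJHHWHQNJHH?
14! / (1! × 1! × 5! × 1! × 3! × 3!) = 20180160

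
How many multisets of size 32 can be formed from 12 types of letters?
C(32+12-1, 12-1) = C(43, 11) = 5752004349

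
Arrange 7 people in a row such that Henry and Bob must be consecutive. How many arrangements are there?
Treat the 2 as one block: (7-2+1)! × 2! = 720 × 2 = 1440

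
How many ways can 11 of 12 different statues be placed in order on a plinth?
P(12,11) = 12!/(12-11)! = 479001600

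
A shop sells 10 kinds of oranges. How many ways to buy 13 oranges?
C(13+10-1, 10-1) = C(22, 9) = 497420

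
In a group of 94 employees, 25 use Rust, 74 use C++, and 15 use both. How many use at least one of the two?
|A∪B| = |A| + |B| - |A∩B| = 25 + 74 - 15 = 84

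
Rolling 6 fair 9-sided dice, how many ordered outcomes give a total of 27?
Coefficient of x^27 in (x + x² + ... + x^9)^6. By inclusion-exclusion on dice exceeding 9: Σ_j (-1)^j C(6,j)·C(27-1-9j, 5) = C(6,0)·C(26,5) - C(6,1)·C(17,5) + C(6,2)·C(8,5) = 1·65780 - 6·6188 + 15·56 = 29492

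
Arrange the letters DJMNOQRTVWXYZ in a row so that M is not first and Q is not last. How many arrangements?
By inclusion-exclusion: 13! - 2×(13-1)! + (13-2)! = 6227020800 - 958003200 + 39916800 = 5308934400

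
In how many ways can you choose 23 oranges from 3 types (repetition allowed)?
C(23+3-1, 3-1) = C(25, 2) = 300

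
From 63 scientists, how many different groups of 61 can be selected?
C(63,61) = 63!/(61!×2!) = 1953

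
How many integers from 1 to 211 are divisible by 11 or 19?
⌊211/11⌋ + ⌊211/19⌋ - ⌊211/209⌋ = 19 + 11 - 1 = 29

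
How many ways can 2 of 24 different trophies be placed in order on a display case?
P(24,2) = 24!/(24-2)! = 552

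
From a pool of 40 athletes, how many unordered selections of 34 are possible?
C(40,34) = 40!/(34!×6!) = 3838380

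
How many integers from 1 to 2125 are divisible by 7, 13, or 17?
⌊2125/7⌋+⌊2125/13⌋+⌊2125/17⌋ - ⌊2125/91⌋-⌊2125/119⌋-⌊2125/221⌋ + ⌊2125/1547⌋ = 303+163+125 - 23-17-9 + 1 = 543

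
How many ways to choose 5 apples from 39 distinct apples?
C(39,5) = 39!/(5!×34!) = 575757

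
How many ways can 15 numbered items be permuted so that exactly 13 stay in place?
Choose the 13 fixed points C(15,13) = 105, derange the rest: !2 = Σ_{j=0}^{2} (-1)^j·2!/j! = 2 - 2 + 1 = 1. Product = 105 × 1 = 105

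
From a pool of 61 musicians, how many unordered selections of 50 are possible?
C(61,50) = 61!/(50!×11!) = 418094152866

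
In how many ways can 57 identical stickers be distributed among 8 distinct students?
C(57+8-1, 8-1) = C(64, 7) = 621216192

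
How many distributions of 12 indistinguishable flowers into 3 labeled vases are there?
C(12+3-1, 3-1) = C(14, 2) = 91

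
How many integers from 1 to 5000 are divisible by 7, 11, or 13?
⌊5000/7⌋+⌊5000/11⌋+⌊5000/13⌋ - ⌊5000/77⌋-⌊5000/91⌋-⌊5000/143⌋ + ⌊5000/1001⌋ = 714+454+384 - 64-54-34 + 4 = 1404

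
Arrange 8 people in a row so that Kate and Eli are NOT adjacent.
Total - adjacent = 8! - (8-1)!×2 = 40320 - 10080 = 30240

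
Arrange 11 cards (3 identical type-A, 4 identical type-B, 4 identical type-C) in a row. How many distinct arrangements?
11! / (3! × 4! × 4!) = 11550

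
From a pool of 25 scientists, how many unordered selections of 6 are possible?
C(25,6) = 25!/(6!×19!) = 177100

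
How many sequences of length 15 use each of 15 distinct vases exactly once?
15! = 1307674368000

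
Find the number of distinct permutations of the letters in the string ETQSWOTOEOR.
11! / (2! × 1! × 2! × 1! × 1! × 3! × 1!) = 1663200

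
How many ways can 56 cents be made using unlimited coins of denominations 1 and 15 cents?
Coefficient of x^56 in 1/(1-x^1) · 1/(1-x^15). Use j coins of 15 for j = 0..⌊56/15⌋ = 3, the rest in 1s: 3 + 1 = 4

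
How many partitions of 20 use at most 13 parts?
By conjugation, equals partitions of 20 into parts ≤ 13. Let r_j(i) = number of partitions of i into parts ≤ j, for i = 0..20. r_1(i) = 1 for all i; r_j(i) = r_{j-1}(i) + r_j(i-j). Rows j = 2..13: ≤2: 1 1 2 2 3 3 4 4 5 5 6 6 7 7 8 8 9 9 10 10 11; ≤3: 1 1 2 3 4 5 7 8 10 12 14 16 19 21 24 27 30 33 37 40 44; ≤4: 1 1 2 3 5 6 9 11 15 18 23 27 34 39 47 54 64 72 84 94 108; ≤5: 1 1 2 3 5 7 10 13 18 23 30 37 47 57 70 84 101 119 141 164 192; ≤6: 1 1 2 3 5 7 11 14 20 26 35 44 58 71 90 110 136 163 199 235 282; ≤7: 1 1 2 3 5 7 11 15 21 28 38 49 65 82 105 131 164 201 248 300 364; ≤8: 1 1 2 3 5 7 11 15 22 29 40 52 70 89 116 146 186 230 288 352 434; ≤9: 1 1 2 3 5 7 11 15 22 30 41 54 73 94 123 157 201 252 318 393 488; ≤10: 1 1 2 3 5 7 11 15 22 30 42 55 75 97 128 164 212 267 340 423 530; ≤11: 1 1 2 3 5 7 11 15 22 30 42 56 76 99 131 169 219 278 355 445 560; ≤12: 1 1 2 3 5 7 11 15 22 30 42 56 77 100 133 172 224 285 366 460 582; ≤13: 1 1 2 3 5 7 11 15 22 30 42 56 77 101 134 174 227 290 373 471 597. r_13(20) = 597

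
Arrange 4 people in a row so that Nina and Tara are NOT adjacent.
Total - adjacent = 4! - (4-1)!×2 = 24 - 12 = 12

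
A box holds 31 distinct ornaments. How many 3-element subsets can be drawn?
C(31,3) = 31!/(3!×28!) = 4495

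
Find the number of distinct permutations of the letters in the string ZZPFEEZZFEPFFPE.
15! / (4! × 4! × 4! × 3!) = 15765750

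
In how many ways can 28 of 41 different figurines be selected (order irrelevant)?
C(41,28) = 41!/(28!×13!) = 17620076360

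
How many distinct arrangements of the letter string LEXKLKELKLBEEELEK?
17! / (4! × 6! × 5! × 1! × 1!) = 171531360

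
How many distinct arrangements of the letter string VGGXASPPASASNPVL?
16! / (2! × 3! × 3! × 2! × 1! × 1! × 1! × 3!) = 24216192000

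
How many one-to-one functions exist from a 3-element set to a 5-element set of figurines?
P(5,3) = 5!/(5-3)! = 60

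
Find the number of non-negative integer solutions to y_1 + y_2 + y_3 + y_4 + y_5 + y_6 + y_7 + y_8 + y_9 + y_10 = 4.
C(4+10-1, 10-1) = C(13, 9) = 715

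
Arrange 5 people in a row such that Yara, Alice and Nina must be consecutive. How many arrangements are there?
Treat the 3 as one block: (5-3+1)! × 3! = 6 × 6 = 36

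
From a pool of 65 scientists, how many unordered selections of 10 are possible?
C(65,10) = 65!/(10!×55!) = 179013799328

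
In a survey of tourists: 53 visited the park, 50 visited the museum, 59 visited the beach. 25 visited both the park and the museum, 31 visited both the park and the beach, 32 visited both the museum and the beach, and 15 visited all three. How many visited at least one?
|A∪B∪C| = 53+50+59-25-31-32+15 = 89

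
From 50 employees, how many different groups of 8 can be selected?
C(50,8) = 50!/(8!×42!) = 536878650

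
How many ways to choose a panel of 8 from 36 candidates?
C(36,8) = 36!/(8!×28!) = 30260340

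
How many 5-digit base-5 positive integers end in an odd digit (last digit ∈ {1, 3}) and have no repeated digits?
Last∈{1,3}. Last=0: 0. Last nonzero: 2×3×P(3,3) = 36. Total = 36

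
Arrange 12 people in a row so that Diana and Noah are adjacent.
Treat as block: (12-1)! × 2! = 39916800 × 2 = 79833600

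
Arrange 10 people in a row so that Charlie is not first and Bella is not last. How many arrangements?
By inclusion-exclusion: 10! - 2×(10-1)! + (10-2)! = 3628800 - 725760 + 40320 = 2943360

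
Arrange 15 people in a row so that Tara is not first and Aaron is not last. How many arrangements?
By inclusion-exclusion: 15! - 2×(15-1)! + (15-2)! = 1307674368000 - 174356582400 + 6227020800 = 1139544806400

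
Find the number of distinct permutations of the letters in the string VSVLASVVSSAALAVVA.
17! / (4! × 2! × 5! × 6!) = 85765680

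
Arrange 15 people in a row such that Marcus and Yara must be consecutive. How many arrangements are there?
Treat the 2 as one block: (15-2+1)! × 2! = 87178291200 × 2 = 174356582400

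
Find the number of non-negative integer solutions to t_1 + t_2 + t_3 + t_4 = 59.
C(59+4-1, 4-1) = C(62, 3) = 37820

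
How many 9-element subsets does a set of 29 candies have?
C(29,9) = 29!/(9!×20!) = 10015005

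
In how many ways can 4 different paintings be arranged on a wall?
4! = 24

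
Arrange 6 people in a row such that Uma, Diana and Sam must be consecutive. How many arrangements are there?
Treat the 3 as one block: (6-3+1)! × 3! = 24 × 6 = 144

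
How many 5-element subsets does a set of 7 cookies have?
C(7,5) = 7!/(5!×2!) = 21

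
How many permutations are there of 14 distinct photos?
14! = 87178291200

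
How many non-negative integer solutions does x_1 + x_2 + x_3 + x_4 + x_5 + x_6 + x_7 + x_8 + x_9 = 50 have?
C(50+9-1, 9-1) = C(58, 8) = 1916797311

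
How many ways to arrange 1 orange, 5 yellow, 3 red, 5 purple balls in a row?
14! / (1! × 5! × 3! × 5!) = 1009008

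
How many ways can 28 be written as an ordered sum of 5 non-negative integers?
C(28+5-1, 5-1) = C(32, 4) = 35960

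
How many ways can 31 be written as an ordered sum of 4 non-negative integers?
C(31+4-1, 4-1) = C(34, 3) = 5984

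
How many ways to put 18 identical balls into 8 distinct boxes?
C(18+8-1, 8-1) = C(25, 7) = 480700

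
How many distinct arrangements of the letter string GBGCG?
5! / (3! × 1! × 1!) = 20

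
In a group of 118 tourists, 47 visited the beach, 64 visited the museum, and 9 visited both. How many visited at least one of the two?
|A∪B| = |A| + |B| - |A∩B| = 47 + 64 - 9 = 102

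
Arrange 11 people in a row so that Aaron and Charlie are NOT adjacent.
Total - adjacent = 11! - (11-1)!×2 = 39916800 - 7257600 = 32659200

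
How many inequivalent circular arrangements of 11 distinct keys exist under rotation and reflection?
(11-1)!/2 = 3628800/2 = 1814400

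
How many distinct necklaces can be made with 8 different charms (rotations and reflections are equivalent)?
(8-1)!/2 = 5040/2 = 2520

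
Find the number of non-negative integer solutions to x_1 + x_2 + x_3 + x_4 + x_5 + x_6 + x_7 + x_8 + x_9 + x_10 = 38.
C(38+10-1, 10-1) = C(47, 9) = 1362649145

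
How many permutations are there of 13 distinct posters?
13! = 6227020800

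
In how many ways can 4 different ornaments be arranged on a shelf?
4! = 24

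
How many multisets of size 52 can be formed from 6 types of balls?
C(52+6-1, 6-1) = C(57, 5) = 4187106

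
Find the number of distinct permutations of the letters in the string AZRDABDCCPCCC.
13! / (1! × 5! × 1! × 1! × 1! × 2! × 2!) = 12972960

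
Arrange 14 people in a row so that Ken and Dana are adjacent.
Treat as block: (14-1)! × 2! = 6227020800 × 2 = 12454041600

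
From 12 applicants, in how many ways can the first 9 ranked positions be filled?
P(12,9) = 12!/(12-9)! = 79833600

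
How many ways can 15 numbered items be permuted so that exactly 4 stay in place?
Choose the 4 fixed points C(15,4) = 1365, derange the rest: !11 = Σ_{j=0}^{11} (-1)^j·11!/j! = 39916800 - 39916800 + 19958400 - 6652800 + 1663200 - 332640 + 55440 - 7920 + 990 - 110 + 11 - 1 = 14684570. Product = 1365 × 14684570 = 20044438050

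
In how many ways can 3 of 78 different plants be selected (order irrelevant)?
C(78,3) = 78!/(3!×75!) = 76076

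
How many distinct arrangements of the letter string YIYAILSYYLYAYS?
14! / (2! × 2! × 6! × 2! × 2!) = 7567560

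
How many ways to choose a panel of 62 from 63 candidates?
C(63,62) = 63!/(62!×1!) = 63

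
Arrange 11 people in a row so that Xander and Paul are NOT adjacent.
Total - adjacent = 11! - (11-1)!×2 = 39916800 - 7257600 = 32659200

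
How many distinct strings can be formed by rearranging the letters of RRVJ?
4! / (1! × 1! × 2!) = 12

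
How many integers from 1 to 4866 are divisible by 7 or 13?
⌊4866/7⌋ + ⌊4866/13⌋ - ⌊4866/91⌋ = 695 + 374 - 53 = 1016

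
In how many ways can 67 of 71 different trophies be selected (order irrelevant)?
C(71,67) = 71!/(67!×4!) = 971635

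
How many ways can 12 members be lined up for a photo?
12! = 479001600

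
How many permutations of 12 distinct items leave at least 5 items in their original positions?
Exactly j fixed points: C(12,j)·!(12-j); sum over j ≥ 5 (derangement numbers via !m = (m-1)·(!(m-1) + !(m-2)): !0..!7 = 1, 0, 1, 2, 9, 44, 265, 1854). Σ_{j=5}^{12} C(12,j)·!(12-j) = C(12,5)·!7 + C(12,6)·!6 + C(12,7)·!5 + C(12,8)·!4 + C(12,9)·!3 + C(12,10)·!2 + C(12,11)·!1 + C(12,12)·!0 = 792·1854 + 924·265 + 792·44 + 495·9 + 220·2 + 66·1 + 12·0 + 1·1 = 1753038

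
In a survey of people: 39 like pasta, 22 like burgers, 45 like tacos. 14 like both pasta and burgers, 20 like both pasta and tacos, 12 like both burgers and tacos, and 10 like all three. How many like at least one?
|A∪B∪C| = 39+22+45-14-20-12+10 = 70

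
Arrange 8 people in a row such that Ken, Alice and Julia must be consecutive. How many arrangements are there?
Treat the 3 as one block: (8-3+1)! × 3! = 720 × 6 = 4320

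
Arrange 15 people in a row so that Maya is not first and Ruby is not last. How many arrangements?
By inclusion-exclusion: 15! - 2×(15-1)! + (15-2)! = 1307674368000 - 174356582400 + 6227020800 = 1139544806400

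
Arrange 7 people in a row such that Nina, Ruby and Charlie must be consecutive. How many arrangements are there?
Treat the 3 as one block: (7-3+1)! × 3! = 120 × 6 = 720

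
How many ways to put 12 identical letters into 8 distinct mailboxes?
C(12+8-1, 8-1) = C(19, 7) = 50388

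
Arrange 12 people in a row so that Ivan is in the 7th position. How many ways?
Fix one position: (12-1)! = 39916800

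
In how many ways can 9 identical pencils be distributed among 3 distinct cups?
C(9+3-1, 3-1) = C(11, 2) = 55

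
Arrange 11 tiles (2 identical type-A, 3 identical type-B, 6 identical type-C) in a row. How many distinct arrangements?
11! / (2! × 3! × 6!) = 4620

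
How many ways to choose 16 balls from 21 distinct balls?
C(21,16) = 21!/(16!×5!) = 20349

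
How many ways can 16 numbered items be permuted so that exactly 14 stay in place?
Choose the 14 fixed points C(16,14) = 120, derange the rest: !2 = Σ_{j=0}^{2} (-1)^j·2!/j! = 2 - 2 + 1 = 1. Product = 120 × 1 = 120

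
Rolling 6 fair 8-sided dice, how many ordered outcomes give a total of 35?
Coefficient of x^35 in (x + x² + ... + x^8)^6. By inclusion-exclusion on dice exceeding 8: Σ_j (-1)^j C(6,j)·C(35-1-8j, 5) = C(6,0)·C(34,5) - C(6,1)·C(26,5) + C(6,2)·C(18,5) - C(6,3)·C(10,5) = 1·278256 - 6·65780 + 15·8568 - 20·252 = 7056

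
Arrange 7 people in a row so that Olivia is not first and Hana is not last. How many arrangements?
By inclusion-exclusion: 7! - 2×(7-1)! + (7-2)! = 5040 - 1440 + 120 = 3720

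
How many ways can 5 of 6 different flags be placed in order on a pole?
P(6,5) = 6!/(6-5)! = 720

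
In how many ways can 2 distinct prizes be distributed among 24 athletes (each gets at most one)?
P(24,2) = 24!/(24-2)! = 552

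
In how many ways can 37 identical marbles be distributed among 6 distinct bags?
C(37+6-1, 6-1) = C(42, 5) = 850668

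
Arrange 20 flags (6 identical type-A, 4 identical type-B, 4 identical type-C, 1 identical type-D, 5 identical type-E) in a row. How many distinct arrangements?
20! / (6! × 4! × 4! × 1! × 5!) = 48886437600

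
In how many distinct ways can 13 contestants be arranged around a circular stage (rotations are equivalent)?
Circular: fix one position, arrange the rest. (13-1)! = 479001600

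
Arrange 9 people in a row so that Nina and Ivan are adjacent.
Treat as block: (9-1)! × 2! = 40320 × 2 = 80640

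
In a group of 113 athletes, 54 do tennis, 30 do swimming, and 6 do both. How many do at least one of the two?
|A∪B| = |A| + |B| - |A∩B| = 54 + 30 - 6 = 78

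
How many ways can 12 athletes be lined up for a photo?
12! = 479001600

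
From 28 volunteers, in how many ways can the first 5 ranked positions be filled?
P(28,5) = 28!/(28-5)! = 11793600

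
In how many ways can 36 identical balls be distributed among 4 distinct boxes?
C(36+4-1, 4-1) = C(39, 3) = 9139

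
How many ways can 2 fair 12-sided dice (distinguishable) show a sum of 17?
Coefficient of x^17 in (x + x² + ... + x^12)^2. By inclusion-exclusion on dice exceeding 12: Σ_j (-1)^j C(2,j)·C(17-1-12j, 1) = C(2,0)·C(16,1) - C(2,1)·C(4,1) = 1·16 - 2·4 = 8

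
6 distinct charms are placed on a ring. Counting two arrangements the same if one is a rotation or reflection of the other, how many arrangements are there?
(6-1)!/2 = 120/2 = 60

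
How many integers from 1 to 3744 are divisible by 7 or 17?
⌊3744/7⌋ + ⌊3744/17⌋ - ⌊3744/119⌋ = 534 + 220 - 31 = 723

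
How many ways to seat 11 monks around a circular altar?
Circular: fix one position, arrange the rest. (11-1)! = 3628800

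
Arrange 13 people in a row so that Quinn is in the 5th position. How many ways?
Fix one position: (13-1)! = 479001600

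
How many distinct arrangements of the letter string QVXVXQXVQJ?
10! / (3! × 3! × 3! × 1!) = 16800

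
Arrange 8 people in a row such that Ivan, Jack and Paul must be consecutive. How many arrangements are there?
Treat the 3 as one block: (8-3+1)! × 3! = 720 × 6 = 4320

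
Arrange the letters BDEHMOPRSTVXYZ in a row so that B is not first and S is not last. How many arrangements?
By inclusion-exclusion: 14! - 2×(14-1)! + (14-2)! = 87178291200 - 12454041600 + 479001600 = 75203251200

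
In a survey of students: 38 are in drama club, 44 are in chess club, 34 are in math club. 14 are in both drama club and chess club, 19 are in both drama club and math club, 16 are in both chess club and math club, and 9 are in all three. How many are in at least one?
|A∪B∪C| = 38+44+34-14-19-16+9 = 76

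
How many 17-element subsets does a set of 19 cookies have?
C(19,17) = 19!/(17!×2!) = 171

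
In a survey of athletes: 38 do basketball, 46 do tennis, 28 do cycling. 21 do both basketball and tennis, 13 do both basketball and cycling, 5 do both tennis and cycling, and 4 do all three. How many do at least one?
|A∪B∪C| = 38+46+28-21-13-5+4 = 77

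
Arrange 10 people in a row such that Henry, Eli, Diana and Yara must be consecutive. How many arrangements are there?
Treat the 4 as one block: (10-4+1)! × 4! = 5040 × 24 = 120960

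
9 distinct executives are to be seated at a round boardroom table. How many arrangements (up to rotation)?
Circular: fix one position, arrange the rest. (9-1)! = 40320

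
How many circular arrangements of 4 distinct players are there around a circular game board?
Circular: fix one position, arrange the rest. (4-1)! = 6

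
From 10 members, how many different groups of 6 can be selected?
C(10,6) = 10!/(6!×4!) = 210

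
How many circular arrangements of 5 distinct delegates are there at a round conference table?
Circular: fix one position, arrange the rest. (5-1)! = 24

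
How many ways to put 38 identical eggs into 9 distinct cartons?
C(38+9-1, 9-1) = C(46, 8) = 260932815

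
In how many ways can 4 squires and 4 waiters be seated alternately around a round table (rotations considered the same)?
Fix one of the squires: (4-1)! ways for the remaining squires, × 4! ways for the waiters = 6 × 24 = 144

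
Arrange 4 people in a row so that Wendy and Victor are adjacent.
Treat as block: (4-1)! × 2! = 6 × 2 = 12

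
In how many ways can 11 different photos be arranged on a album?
11! = 39916800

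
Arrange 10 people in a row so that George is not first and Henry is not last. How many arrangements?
By inclusion-exclusion: 10! - 2×(10-1)! + (10-2)! = 3628800 - 725760 + 40320 = 2943360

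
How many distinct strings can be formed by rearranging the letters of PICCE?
5! / (1! × 2! × 1! × 1!) = 60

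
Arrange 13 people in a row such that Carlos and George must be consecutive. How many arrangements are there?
Treat the 2 as one block: (13-2+1)! × 2! = 479001600 × 2 = 958003200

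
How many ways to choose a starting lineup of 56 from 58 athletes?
C(58,56) = 58!/(56!×2!) = 1653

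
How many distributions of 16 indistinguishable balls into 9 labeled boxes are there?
C(16+9-1, 9-1) = C(24, 8) = 735471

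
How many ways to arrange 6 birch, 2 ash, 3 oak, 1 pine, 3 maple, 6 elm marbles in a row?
21! / (6! × 2! × 3! × 1! × 3! × 6!) = 1368820252800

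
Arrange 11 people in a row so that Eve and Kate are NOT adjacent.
Total - adjacent = 11! - (11-1)!×2 = 39916800 - 7257600 = 32659200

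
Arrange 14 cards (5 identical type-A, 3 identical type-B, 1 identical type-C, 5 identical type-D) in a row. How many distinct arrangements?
14! / (5! × 3! × 1! × 5!) = 1009008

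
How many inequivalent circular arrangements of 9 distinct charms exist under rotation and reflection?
(9-1)!/2 = 40320/2 = 20160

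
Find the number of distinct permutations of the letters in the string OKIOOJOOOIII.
12! / (1! × 4! × 1! × 6!) = 27720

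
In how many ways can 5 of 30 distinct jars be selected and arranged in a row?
P(30,5) = 30!/(30-5)! = 17100720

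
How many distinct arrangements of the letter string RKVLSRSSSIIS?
12! / (1! × 2! × 1! × 5! × 1! × 2!) = 997920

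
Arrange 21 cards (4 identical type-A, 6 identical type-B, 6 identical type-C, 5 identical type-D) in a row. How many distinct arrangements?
21! / (4! × 6! × 6! × 5!) = 34220506320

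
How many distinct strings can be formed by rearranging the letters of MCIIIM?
6! / (3! × 2! × 1!) = 60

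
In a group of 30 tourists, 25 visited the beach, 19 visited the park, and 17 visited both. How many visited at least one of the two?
|A∪B| = |A| + |B| - |A∩B| = 25 + 19 - 17 = 27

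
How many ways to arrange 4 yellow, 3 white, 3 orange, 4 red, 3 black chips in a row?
17! / (4! × 3! × 3! × 4! × 3!) = 2858856000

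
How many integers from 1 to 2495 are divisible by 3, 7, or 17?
⌊2495/3⌋+⌊2495/7⌋+⌊2495/17⌋ - ⌊2495/21⌋-⌊2495/51⌋-⌊2495/119⌋ + ⌊2495/357⌋ = 831+356+146 - 118-48-20 + 6 = 1153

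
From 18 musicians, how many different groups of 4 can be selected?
C(18,4) = 18!/(4!×14!) = 3060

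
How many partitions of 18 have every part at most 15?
Let r_j(i) = number of partitions of i into parts ≤ j, for i = 0..18. r_1(i) = 1 for all i; r_j(i) = r_{j-1}(i) + r_j(i-j). Rows j = 2..15: ≤2: 1 1 2 2 3 3 4 4 5 5 6 6 7 7 8 8 9 9 10; ≤3: 1 1 2 3 4 5 7 8 10 12 14 16 19 21 24 27 30 33 37; ≤4: 1 1 2 3 5 6 9 11 15 18 23 27 34 39 47 54 64 72 84; ≤5: 1 1 2 3 5 7 10 13 18 23 30 37 47 57 70 84 101 119 141; ≤6: 1 1 2 3 5 7 11 14 20 26 35 44 58 71 90 110 136 163 199; ≤7: 1 1 2 3 5 7 11 15 21 28 38 49 65 82 105 131 164 201 248; ≤8: 1 1 2 3 5 7 11 15 22 29 40 52 70 89 116 146 186 230 288; ≤9: 1 1 2 3 5 7 11 15 22 30 41 54 73 94 123 157 201 252 318; ≤10: 1 1 2 3 5 7 11 15 22 30 42 55 75 97 128 164 212 267 340; ≤11: 1 1 2 3 5 7 11 15 22 30 42 56 76 99 131 169 219 278 355; ≤12: 1 1 2 3 5 7 11 15 22 30 42 56 77 100 133 172 224 285 366; ≤13: 1 1 2 3 5 7 11 15 22 30 42 56 77 101 134 174 227 290 373; ≤14: 1 1 2 3 5 7 11 15 22 30 42 56 77 101 135 175 229 293 378; ≤15: 1 1 2 3 5 7 11 15 22 30 42 56 77 101 135 176 230 295 381. r_15(18) = 381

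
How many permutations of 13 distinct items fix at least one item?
Complement of the derangements. !13 = Σ_{j=0}^{13} (-1)^j·13!/j! = 6227020800 - 6227020800 + 3113510400 - 1037836800 + 259459200 - 51891840 + 8648640 - 1235520 + 154440 - 17160 + 1716 - 156 + 13 - 1 = 2290792932. 13! - !13 = 6227020800 - 2290792932 = 3936227868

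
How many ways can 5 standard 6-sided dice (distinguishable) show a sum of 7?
Coefficient of x^7 in (x + x² + ... + x^6)^5. By inclusion-exclusion on dice exceeding 6: Σ_j (-1)^j C(5,j)·C(7-1-6j, 4) = C(5,0)·C(6,4) = 1·15 = 15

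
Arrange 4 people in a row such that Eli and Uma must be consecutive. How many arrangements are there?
Treat the 2 as one block: (4-2+1)! × 2! = 6 × 2 = 12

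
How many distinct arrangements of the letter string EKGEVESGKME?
11! / (1! × 4! × 1! × 1! × 2! × 2!) = 415800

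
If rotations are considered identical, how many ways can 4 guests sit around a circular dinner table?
Circular: fix one position, arrange the rest. (4-1)! = 6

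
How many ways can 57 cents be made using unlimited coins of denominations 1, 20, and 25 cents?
Coefficient of x^57 in 1/(1-x^1) · 1/(1-x^20) · 1/(1-x^25). Case on j = number of 25-cent coins (j = 0..2); remainder r = 57 - 25j is made from {1,20} in ⌊r/20⌋+1 ways. r = 57, 32, 7 → 3 + 2 + 1 = 6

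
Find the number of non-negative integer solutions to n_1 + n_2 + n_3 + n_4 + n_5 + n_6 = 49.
C(49+6-1, 6-1) = C(54, 5) = 3162510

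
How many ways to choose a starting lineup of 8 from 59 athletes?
C(59,8) = 59!/(8!×51!) = 2217471399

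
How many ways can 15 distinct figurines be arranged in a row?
15! = 1307674368000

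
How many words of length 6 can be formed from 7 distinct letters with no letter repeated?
P(7,6) = 7!/(7-6)! = 5040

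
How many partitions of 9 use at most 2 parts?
By conjugation, equals partitions of 9 into parts ≤ 2. Let r_j(i) = number of partitions of i into parts ≤ j, for i = 0..9. r_1(i) = 1 for all i; r_j(i) = r_{j-1}(i) + r_j(i-j). Rows j = 2..2: ≤2: 1 1 2 2 3 3 4 4 5 5. r_2(9) = 5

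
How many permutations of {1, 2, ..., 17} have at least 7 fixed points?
Exactly j fixed points: C(17,j)·!(17-j); sum over j ≥ 7 (derangement numbers via !m = (m-1)·(!(m-1) + !(m-2)): !0..!10 = 1, 0, 1, 2, 9, 44, 265, 1854, 14833, 133496, 1334961). Σ_{j=7}^{17} C(17,j)·!(17-j) = C(17,7)·!10 + C(17,8)·!9 + C(17,9)·!8 + C(17,10)·!7 + C(17,11)·!6 + C(17,12)·!5 + C(17,13)·!4 + C(17,14)·!3 + C(17,15)·!2 + C(17,16)·!1 + C(17,17)·!0 = 19448·1334961 + 24310·133496 + 24310·14833 + 19448·1854 + 12376·265 + 6188·44 + 2380·9 + 680·2 + 136·1 + 17·0 + 1·1 = 29607830939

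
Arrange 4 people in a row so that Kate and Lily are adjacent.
Treat as block: (4-1)! × 2! = 6 × 2 = 12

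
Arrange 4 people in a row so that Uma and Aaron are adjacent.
Treat as block: (4-1)! × 2! = 6 × 2 = 12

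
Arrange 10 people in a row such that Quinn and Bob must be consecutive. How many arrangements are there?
Treat the 2 as one block: (10-2+1)! × 2! = 362880 × 2 = 725760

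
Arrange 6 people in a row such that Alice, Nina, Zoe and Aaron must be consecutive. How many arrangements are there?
Treat the 4 as one block: (6-4+1)! × 4! = 6 × 24 = 144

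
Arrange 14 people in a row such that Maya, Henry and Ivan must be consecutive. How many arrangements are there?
Treat the 3 as one block: (14-3+1)! × 3! = 479001600 × 6 = 2874009600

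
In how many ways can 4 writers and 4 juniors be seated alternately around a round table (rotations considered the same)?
Fix one of the writers: (4-1)! ways for the remaining writers, × 4! ways for the juniors = 6 × 24 = 144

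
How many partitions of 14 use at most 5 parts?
By conjugation, equals partitions of 14 into parts ≤ 5. Let r_j(i) = number of partitions of i into parts ≤ j, for i = 0..14. r_1(i) = 1 for all i; r_j(i) = r_{j-1}(i) + r_j(i-j). Rows j = 2..5: ≤2: 1 1 2 2 3 3 4 4 5 5 6 6 7 7 8; ≤3: 1 1 2 3 4 5 7 8 10 12 14 16 19 21 24; ≤4: 1 1 2 3 5 6 9 11 15 18 23 27 34 39 47; ≤5: 1 1 2 3 5 7 10 13 18 23 30 37 47 57 70. r_5(14) = 70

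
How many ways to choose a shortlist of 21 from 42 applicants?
C(42,21) = 42!/(21!×21!) = 538257874440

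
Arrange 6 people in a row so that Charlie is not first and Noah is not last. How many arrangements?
By inclusion-exclusion: 6! - 2×(6-1)! + (6-2)! = 720 - 240 + 24 = 504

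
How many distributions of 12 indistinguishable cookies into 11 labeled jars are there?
C(12+11-1, 11-1) = C(22, 10) = 646646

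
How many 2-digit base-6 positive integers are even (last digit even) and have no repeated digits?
Last∈{0,2,4}. Last=0: 5. Last nonzero: 2×4×P(4,0) = 8. Total = 13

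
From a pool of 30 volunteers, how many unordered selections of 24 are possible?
C(30,24) = 30!/(24!×6!) = 593775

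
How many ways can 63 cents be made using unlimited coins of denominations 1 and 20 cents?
Coefficient of x^63 in 1/(1-x^1) · 1/(1-x^20). Use j coins of 20 for j = 0..⌊63/20⌋ = 3, the rest in 1s: 3 + 1 = 4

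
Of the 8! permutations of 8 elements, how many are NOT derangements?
Complement of the derangements. !8 = Σ_{j=0}^{8} (-1)^j·8!/j! = 40320 - 40320 + 20160 - 6720 + 1680 - 336 + 56 - 8 + 1 = 14833. 8! - !8 = 40320 - 14833 = 25487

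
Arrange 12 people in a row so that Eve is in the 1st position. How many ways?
Fix one position: (12-1)! = 39916800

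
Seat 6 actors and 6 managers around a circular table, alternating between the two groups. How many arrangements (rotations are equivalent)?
Fix one of the actors: (6-1)! ways for the remaining actors, × 6! ways for the managers = 120 × 720 = 86400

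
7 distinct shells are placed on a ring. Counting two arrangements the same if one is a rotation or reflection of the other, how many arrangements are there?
(7-1)!/2 = 720/2 = 360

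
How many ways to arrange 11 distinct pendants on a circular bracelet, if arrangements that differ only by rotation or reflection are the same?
(11-1)!/2 = 3628800/2 = 1814400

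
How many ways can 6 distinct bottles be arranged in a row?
6! = 720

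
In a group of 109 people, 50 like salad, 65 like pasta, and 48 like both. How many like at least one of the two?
|A∪B| = |A| + |B| - |A∩B| = 50 + 65 - 48 = 67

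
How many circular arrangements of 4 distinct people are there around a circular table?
Circular: fix one position, arrange the rest. (4-1)! = 6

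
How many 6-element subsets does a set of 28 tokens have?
C(28,6) = 28!/(6!×22!) = 376740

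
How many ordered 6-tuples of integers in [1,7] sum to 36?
Coefficient of x^36 in (x + x² + ... + x^7)^6. By inclusion-exclusion on dice exceeding 7: Σ_j (-1)^j C(6,j)·C(36-1-7j, 5) = C(6,0)·C(35,5) - C(6,1)·C(28,5) + C(6,2)·C(21,5) - C(6,3)·C(14,5) + C(6,4)·C(7,5) = 1·324632 - 6·98280 + 15·20349 - 20·2002 + 15·21 = 462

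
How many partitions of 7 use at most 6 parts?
By conjugation, equals partitions of 7 into parts ≤ 6. Let r_j(i) = number of partitions of i into parts ≤ j, for i = 0..7. r_1(i) = 1 for all i; r_j(i) = r_{j-1}(i) + r_j(i-j). Rows j = 2..6: ≤2: 1 1 2 2 3 3 4 4; ≤3: 1 1 2 3 4 5 7 8; ≤4: 1 1 2 3 5 6 9 11; ≤5: 1 1 2 3 5 7 10 13; ≤6: 1 1 2 3 5 7 11 14. r_6(7) = 14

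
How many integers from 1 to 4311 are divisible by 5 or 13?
⌊4311/5⌋ + ⌊4311/13⌋ - ⌊4311/65⌋ = 862 + 331 - 66 = 1127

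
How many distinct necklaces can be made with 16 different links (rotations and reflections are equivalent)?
(16-1)!/2 = 1307674368000/2 = 653837184000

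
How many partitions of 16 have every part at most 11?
Let r_j(i) = number of partitions of i into parts ≤ j, for i = 0..16. r_1(i) = 1 for all i; r_j(i) = r_{j-1}(i) + r_j(i-j). Rows j = 2..11: ≤2: 1 1 2 2 3 3 4 4 5 5 6 6 7 7 8 8 9; ≤3: 1 1 2 3 4 5 7 8 10 12 14 16 19 21 24 27 30; ≤4: 1 1 2 3 5 6 9 11 15 18 23 27 34 39 47 54 64; ≤5: 1 1 2 3 5 7 10 13 18 23 30 37 47 57 70 84 101; ≤6: 1 1 2 3 5 7 11 14 20 26 35 44 58 71 90 110 136; ≤7: 1 1 2 3 5 7 11 15 21 28 38 49 65 82 105 131 164; ≤8: 1 1 2 3 5 7 11 15 22 29 40 52 70 89 116 146 186; ≤9: 1 1 2 3 5 7 11 15 22 30 41 54 73 94 123 157 201; ≤10: 1 1 2 3 5 7 11 15 22 30 42 55 75 97 128 164 212; ≤11: 1 1 2 3 5 7 11 15 22 30 42 56 76 99 131 169 219. r_11(16) = 219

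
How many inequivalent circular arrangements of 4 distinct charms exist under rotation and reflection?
(4-1)!/2 = 6/2 = 3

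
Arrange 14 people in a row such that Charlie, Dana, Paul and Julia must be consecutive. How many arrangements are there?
Treat the 4 as one block: (14-4+1)! × 4! = 39916800 × 24 = 958003200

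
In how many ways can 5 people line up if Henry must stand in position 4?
Fix one position: (5-1)! = 24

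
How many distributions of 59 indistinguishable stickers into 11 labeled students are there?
C(59+11-1, 11-1) = C(69, 10) = 340032449328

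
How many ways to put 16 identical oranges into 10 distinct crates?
C(16+10-1, 10-1) = C(25, 9) = 2042975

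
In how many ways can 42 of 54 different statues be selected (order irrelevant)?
C(54,42) = 54!/(42!×12!) = 343006888770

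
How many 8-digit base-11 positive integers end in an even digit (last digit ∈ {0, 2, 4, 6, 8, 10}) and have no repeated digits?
Last∈{0,2,4,6,8,10}. Last=0: 604800. Last nonzero: 5×9×P(9,6) = 2721600. Total = 3326400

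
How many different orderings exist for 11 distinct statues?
11! = 39916800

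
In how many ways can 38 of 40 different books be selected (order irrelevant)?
C(40,38) = 40!/(38!×2!) = 780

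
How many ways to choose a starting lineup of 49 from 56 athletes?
C(56,49) = 56!/(49!×7!) = 231917400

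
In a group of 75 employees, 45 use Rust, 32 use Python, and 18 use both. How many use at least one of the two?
|A∪B| = |A| + |B| - |A∩B| = 45 + 32 - 18 = 59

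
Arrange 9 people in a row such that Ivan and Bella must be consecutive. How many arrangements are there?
Treat the 2 as one block: (9-2+1)! × 2! = 40320 × 2 = 80640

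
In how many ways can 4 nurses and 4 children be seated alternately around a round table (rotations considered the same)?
Fix one of the nurses: (4-1)! ways for the remaining nurses, × 4! ways for the children = 6 × 24 = 144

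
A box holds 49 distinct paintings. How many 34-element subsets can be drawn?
C(49,34) = 49!/(34!×15!) = 1575580702584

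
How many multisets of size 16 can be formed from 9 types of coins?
C(16+9-1, 9-1) = C(24, 8) = 735471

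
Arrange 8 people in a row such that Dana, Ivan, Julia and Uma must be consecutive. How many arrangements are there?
Treat the 4 as one block: (8-4+1)! × 4! = 120 × 24 = 2880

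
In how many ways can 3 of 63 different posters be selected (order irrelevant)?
C(63,3) = 63!/(3!×60!) = 39711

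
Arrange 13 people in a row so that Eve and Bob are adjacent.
Treat as block: (13-1)! × 2! = 479001600 × 2 = 958003200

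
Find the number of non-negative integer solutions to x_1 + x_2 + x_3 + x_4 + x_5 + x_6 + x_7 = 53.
C(53+7-1, 7-1) = C(59, 6) = 45057474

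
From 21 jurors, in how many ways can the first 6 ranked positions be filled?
P(21,6) = 21!/(21-6)! = 39070080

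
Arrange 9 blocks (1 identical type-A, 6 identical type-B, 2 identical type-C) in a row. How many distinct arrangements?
9! / (1! × 6! × 2!) = 252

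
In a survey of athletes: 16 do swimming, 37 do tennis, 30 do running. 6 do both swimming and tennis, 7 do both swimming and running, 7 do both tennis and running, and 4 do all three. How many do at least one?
|A∪B∪C| = 16+37+30-6-7-7+4 = 67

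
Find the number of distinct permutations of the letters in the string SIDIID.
6! / (3! × 2! × 1!) = 60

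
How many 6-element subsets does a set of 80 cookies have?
C(80,6) = 80!/(6!×74!) = 300500200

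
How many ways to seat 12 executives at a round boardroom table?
Circular: fix one position, arrange the rest. (12-1)! = 39916800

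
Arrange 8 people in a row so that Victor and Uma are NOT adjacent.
Total - adjacent = 8! - (8-1)!×2 = 40320 - 10080 = 30240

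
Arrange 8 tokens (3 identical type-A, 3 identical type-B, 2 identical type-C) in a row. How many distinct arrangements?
8! / (3! × 3! × 2!) = 560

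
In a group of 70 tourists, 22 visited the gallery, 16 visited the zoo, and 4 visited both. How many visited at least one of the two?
|A∪B| = |A| + |B| - |A∩B| = 22 + 16 - 4 = 34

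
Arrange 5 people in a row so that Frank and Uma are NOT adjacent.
Total - adjacent = 5! - (5-1)!×2 = 120 - 48 = 72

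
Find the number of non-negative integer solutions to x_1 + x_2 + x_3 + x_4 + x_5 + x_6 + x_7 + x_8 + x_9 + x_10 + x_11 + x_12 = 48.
C(48+12-1, 12-1) = C(59, 11) = 279871768995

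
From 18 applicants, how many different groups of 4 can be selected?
C(18,4) = 18!/(4!×14!) = 3060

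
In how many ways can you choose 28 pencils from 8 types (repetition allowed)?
C(28+8-1, 8-1) = C(35, 7) = 6724520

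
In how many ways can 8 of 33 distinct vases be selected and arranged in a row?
P(33,8) = 33!/(33-8)! = 559809169920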